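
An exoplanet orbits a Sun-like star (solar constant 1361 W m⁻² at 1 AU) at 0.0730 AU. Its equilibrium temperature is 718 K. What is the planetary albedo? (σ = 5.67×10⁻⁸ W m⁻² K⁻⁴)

A ≈ 0.76

Flux at 0.0730 AU: S = 1361/0.0730² = 2.55×10⁵ W m⁻².
From T_eq⁴ = S(1−A)/(4σ): 1−A = 4σT_eq⁴/S.
1−A = 4 × 5.67×10⁻⁸ × (718)⁴ / 2.55×10⁵ = 0.236.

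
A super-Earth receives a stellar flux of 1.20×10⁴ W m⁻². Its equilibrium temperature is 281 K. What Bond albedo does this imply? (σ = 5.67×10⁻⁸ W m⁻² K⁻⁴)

From T_eq⁴ = S(1−A)/(4σ): 1−A = 4σT_eq⁴/S.
1−A = 4 × 5.67×10⁻⁸ × (281)⁴ / 1.20×10⁴ = 0.118.

A ≈ 0.88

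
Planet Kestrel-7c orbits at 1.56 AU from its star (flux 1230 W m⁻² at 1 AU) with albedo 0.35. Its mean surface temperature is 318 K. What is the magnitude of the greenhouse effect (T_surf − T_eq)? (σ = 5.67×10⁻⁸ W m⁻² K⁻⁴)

ΔT ≈ 122.9 K

S = 1230/1.56² = 505.4 W m⁻².
T_eq = [S(1−A)/(4σ)]^(1/4) = [505.4×0.65/(4×5.67×10⁻⁸)]^(1/4) = 195.1 K.
ΔT = T_surf − T_eq = 318 − 195.1.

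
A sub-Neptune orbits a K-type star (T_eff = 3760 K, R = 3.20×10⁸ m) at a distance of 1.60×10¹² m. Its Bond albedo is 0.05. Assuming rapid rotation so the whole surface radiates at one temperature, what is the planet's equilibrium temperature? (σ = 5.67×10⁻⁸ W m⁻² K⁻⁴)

T_eq ≈ 37.1 K

L = 4πR_⋆²σT_⋆⁴ = 4π(3.20×10⁸)² × 5.67×10⁻⁸ × (3760)⁴ = 1.46×10²⁵ W.
S = L/(4πd²) = 0.453 W m⁻².
Energy balance: absorbed = emitted ⇒ πR²·S(1−A) = 4πR²·σT_eq⁴, so T_eq⁴ = S(1−A)/(4σ).
T_eq = [0.453 × 0.95 / (4 × 5.67×10⁻⁸)]^(1/4) = (1.90×10⁶)^(1/4) = 37.1 K.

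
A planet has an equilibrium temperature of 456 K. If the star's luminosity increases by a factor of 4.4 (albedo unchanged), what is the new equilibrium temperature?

T_eq ∝ L^(1/4) · d^(−1/2).
T′ = 456 × 4.4^(1/4) = 660 K.

T_eq ≈ 660 K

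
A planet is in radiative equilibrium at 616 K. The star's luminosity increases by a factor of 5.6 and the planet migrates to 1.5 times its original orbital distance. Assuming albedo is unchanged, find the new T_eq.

T_eq ≈ 774 K

T_eq ∝ L^(1/4) · d^(−1/2).
T′ = 616 × 5.6^(1/4) / 1.5^(1/2) = 774 K.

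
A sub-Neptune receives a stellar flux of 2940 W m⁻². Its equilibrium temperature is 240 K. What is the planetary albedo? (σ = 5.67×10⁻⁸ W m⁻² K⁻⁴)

A ≈ 0.74

From T_eq⁴ = S(1−A)/(4σ): 1−A = 4σT_eq⁴/S.
1−A = 4 × 5.67×10⁻⁸ × (240)⁴ / 2940 = 0.256.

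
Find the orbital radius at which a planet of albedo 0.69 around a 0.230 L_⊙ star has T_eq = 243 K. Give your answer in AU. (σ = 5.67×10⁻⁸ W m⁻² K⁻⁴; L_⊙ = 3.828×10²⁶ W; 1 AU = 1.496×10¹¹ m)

d ≈ 0.350 AU

L = 0.230 × 3.828×10²⁶ = 8.80×10²⁵ W.
From T_eq⁴ = L(1−A)/(16πσd²): d = √[L(1−A)/(16πσT_eq⁴)].
d = √[8.80×10²⁵ × 0.31 / (16π × 5.67×10⁻⁸ × (243)⁴)] = 5.24×10¹⁰ m = 0.350 AU.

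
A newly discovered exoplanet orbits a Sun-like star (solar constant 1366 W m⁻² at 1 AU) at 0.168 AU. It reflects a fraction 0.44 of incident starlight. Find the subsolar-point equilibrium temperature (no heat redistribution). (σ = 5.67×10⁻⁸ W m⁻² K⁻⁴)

Flux at 0.168 AU: S = 1366/0.168² = 4.84×10⁴ W m⁻².
At the subsolar point the surface absorbs S(1−A) and emits σT⁴ per unit area — no factor of 4, since only the local patch is in balance.
T = [4.84×10⁴ × 0.56 / 5.67×10⁻⁸]^(1/4) = (4.78×10¹¹)^(1/4) = 831 K.

T_ss ≈ 831 K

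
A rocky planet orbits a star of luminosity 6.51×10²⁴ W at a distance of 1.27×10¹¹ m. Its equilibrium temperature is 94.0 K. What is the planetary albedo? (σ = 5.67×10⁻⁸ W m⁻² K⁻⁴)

A ≈ 0.45

Flux: S = L/(4πd²) = 6.51×10²⁴/(4π×(1.27×10¹¹)²) = 32.1 W m⁻².
From T_eq⁴ = S(1−A)/(4σ): 1−A = 4σT_eq⁴/S.
1−A = 4 × 5.67×10⁻⁸ × (94.0)⁴ / 32.1 = 0.551.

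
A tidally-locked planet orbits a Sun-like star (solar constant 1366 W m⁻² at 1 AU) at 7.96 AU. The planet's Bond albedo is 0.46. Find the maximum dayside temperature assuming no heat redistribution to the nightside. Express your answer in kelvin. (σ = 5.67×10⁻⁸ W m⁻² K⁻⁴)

Flux at 7.96 AU: S = 1366/7.96² = 21.6 W m⁻².
With no redistribution each surface element balances locally: S(1−A) = σT⁴.
T = [21.6 × 0.54 / 5.67×10⁻⁸]^(1/4) = (2.05×10⁸)^(1/4) = 120 K.

T_ss ≈ 120 K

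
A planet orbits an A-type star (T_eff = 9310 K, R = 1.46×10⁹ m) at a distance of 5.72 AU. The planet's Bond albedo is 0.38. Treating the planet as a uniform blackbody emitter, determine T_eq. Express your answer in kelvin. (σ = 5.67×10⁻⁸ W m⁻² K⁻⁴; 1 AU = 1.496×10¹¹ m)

d = 5.72 AU = 8.56×10¹¹ m.
L = 4πR_⋆²σT_⋆⁴ = 4π(1.46×10⁹)² × 5.67×10⁻⁸ × (9310)⁴ = 1.14×10²⁸ W.
S = L/(4πd²) = 1240 W m⁻².
Energy balance: absorbed = emitted ⇒ πR²·S(1−A) = 4πR²·σT_eq⁴, so T_eq⁴ = S(1−A)/(4σ).
T_eq = [1240 × 0.62 / (4 × 5.67×10⁻⁸)]^(1/4) = (3.39×10⁹)^(1/4) = 241 K.

T_eq ≈ 241 K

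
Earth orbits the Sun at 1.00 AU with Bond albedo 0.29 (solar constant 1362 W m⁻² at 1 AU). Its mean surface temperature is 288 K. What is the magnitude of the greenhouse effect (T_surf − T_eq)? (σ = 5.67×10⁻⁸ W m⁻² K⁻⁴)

ΔT ≈ 32.5 K

S = 1362/1.00² = 1362 W m⁻².
T_eq = [S(1−A)/(4σ)]^(1/4) = [1362×0.71/(4×5.67×10⁻⁸)]^(1/4) = 255.5 K.
ΔT = T_surf − T_eq = 288 − 255.5.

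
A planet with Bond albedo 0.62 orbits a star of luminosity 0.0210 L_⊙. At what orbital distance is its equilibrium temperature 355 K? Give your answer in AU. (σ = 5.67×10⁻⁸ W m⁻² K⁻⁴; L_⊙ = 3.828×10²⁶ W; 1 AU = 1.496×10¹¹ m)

L = 0.0210 × 3.828×10²⁶ = 8.04×10²⁴ W.
From T_eq⁴ = L(1−A)/(16πσd²): d = √[L(1−A)/(16πσT_eq⁴)].
d = √[8.04×10²⁴ × 0.38 / (16π × 5.67×10⁻⁸ × (355)⁴)] = 8.21×10⁹ m = 0.0549 AU.

d ≈ 0.0549 AU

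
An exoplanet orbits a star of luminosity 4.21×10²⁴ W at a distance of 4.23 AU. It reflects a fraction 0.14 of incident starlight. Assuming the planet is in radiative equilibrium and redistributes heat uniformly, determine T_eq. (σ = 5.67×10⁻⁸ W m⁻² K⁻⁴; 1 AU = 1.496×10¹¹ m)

T_eq ≈ 42.2 K

d = 4.23 AU = 6.33×10¹¹ m.
Flux: S = L/(4πd²) = 4.21×10²⁴/(4π×(6.33×10¹¹)²) = 0.837 W m⁻².
Energy balance: absorbed = emitted ⇒ πR²·S(1−A) = 4πR²·σT_eq⁴, so T_eq⁴ = S(1−A)/(4σ).
T_eq = [0.837 × 0.86 / (4 × 5.67×10⁻⁸)]^(1/4) = (3.17×10⁶)^(1/4) = 42.2 K.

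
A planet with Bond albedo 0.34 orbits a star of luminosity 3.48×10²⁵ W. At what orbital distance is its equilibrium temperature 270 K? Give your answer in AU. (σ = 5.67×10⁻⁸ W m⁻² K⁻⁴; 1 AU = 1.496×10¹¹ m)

From T_eq⁴ = L(1−A)/(16πσd²): d = √[L(1−A)/(16πσT_eq⁴)].
d = √[3.48×10²⁵ × 0.66 / (16π × 5.67×10⁻⁸ × (270)⁴)] = 3.89×10¹⁰ m = 0.260 AU.

d ≈ 0.260 AU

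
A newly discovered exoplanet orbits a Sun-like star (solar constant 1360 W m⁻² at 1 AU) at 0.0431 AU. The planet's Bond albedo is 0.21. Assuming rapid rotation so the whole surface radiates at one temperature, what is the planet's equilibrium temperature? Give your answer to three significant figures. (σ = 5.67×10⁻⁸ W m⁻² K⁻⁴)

Flux at 0.0431 AU: S = 1360/0.0431² = 7.32×10⁵ W m⁻².
Energy balance: absorbed = emitted ⇒ πR²·S(1−A) = 4πR²·σT_eq⁴, so T_eq⁴ = S(1−A)/(4σ).
T_eq = [7.32×10⁵ × 0.79 / (4 × 5.67×10⁻⁸)]^(1/4) = (2.55×10¹²)^(1/4) = 1260 K.

T_eq ≈ 1260 K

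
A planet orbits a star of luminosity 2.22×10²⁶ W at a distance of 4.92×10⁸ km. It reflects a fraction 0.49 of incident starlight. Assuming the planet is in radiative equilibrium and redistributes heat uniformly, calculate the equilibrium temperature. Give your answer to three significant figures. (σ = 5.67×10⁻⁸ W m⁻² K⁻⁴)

T_eq ≈ 113 K

d = 4.92×10⁸ km = 4.92×10¹¹ m.
Flux: S = L/(4πd²) = 2.22×10²⁶/(4π×(4.92×10¹¹)²) = 73.0 W m⁻².
Energy balance: absorbed = emitted ⇒ πR²·S(1−A) = 4πR²·σT_eq⁴, so T_eq⁴ = S(1−A)/(4σ).
T_eq = [73.0 × 0.51 / (4 × 5.67×10⁻⁸)]^(1/4) = (1.64×10⁸)^(1/4) = 113 K.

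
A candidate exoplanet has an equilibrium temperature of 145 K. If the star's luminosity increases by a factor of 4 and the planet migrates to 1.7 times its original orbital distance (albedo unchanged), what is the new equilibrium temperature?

T_eq ≈ 157 K

T_eq ∝ L^(1/4) · d^(−1/2).
T′ = 145 × 4^(1/4) / 1.7^(1/2) = 157 K.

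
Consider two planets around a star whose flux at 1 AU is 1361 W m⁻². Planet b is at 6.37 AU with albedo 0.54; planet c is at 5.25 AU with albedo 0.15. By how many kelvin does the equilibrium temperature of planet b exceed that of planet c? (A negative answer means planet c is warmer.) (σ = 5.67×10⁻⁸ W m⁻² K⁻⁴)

ΔT ≈ -25.8 K

T_eq = [S₀(1−A)/(4σd²)]^(1/4), so T ∝ (1−A)^(1/4) / √d.
T₁ = [1361×0.46/(4×5.67×10⁻⁸×6.37²)]^(1/4) = 90.82 K.
T₂ = [1361×0.85/(4×5.67×10⁻⁸×5.25²)]^(1/4) = 116.63 K.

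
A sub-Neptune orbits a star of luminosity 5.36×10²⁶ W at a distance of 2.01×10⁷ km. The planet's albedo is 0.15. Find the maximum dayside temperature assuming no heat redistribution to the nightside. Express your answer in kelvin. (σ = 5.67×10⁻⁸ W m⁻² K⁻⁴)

d = 2.01×10⁷ km = 2.01×10¹⁰ m.
Flux: S = L/(4πd²) = 5.36×10²⁶/(4π×(2.01×10¹⁰)²) = 1.06×10⁵ W m⁻².
With no redistribution each surface element balances locally: S(1−A) = σT⁴.
T = [1.06×10⁵ × 0.85 / 5.67×10⁻⁸]^(1/4) = (1.58×10¹²)^(1/4) = 1120 K.

T_ss ≈ 1120 K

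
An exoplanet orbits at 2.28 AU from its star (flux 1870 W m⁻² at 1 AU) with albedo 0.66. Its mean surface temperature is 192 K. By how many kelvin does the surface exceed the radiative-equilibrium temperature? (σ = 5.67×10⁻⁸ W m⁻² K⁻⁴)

S = 1870/2.28² = 359.7 W m⁻².
T_eq = [S(1−A)/(4σ)]^(1/4) = [359.7×0.34/(4×5.67×10⁻⁸)]^(1/4) = 152.4 K.
ΔT = T_surf − T_eq = 192 − 152.4.

ΔT ≈ 39.6 K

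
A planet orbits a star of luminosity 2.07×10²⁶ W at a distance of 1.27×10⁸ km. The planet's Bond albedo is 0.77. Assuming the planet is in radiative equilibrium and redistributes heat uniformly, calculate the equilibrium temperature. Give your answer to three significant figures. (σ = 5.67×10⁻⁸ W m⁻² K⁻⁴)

T_eq ≈ 179 K

d = 1.27×10⁸ km = 1.27×10¹¹ m.
Flux: S = L/(4πd²) = 2.07×10²⁶/(4π×(1.27×10¹¹)²) = 1020 W m⁻².
Energy balance: absorbed = emitted ⇒ πR²·S(1−A) = 4πR²·σT_eq⁴, so T_eq⁴ = S(1−A)/(4σ).
T_eq = [1020 × 0.23 / (4 × 5.67×10⁻⁸)]^(1/4) = (1.04×10⁹)^(1/4) = 179 K.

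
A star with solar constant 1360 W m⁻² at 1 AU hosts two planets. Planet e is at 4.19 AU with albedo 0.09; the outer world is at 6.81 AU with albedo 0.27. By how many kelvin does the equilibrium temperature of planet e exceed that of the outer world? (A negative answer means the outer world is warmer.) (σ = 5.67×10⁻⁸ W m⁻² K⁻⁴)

ΔT ≈ 34.2 K

T_eq = [S₀(1−A)/(4σd²)]^(1/4), so T ∝ (1−A)^(1/4) / √d.
T₁ = [1360×0.91/(4×5.67×10⁻⁸×4.19²)]^(1/4) = 132.78 K.
T₂ = [1360×0.73/(4×5.67×10⁻⁸×6.81²)]^(1/4) = 98.57 K.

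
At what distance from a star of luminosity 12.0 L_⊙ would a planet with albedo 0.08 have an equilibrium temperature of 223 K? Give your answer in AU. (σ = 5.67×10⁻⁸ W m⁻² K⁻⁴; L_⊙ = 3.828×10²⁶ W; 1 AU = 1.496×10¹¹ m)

d ≈ 5.18 AU

L = 12.0 × 3.828×10²⁶ = 4.59×10²⁷ W.
From T_eq⁴ = L(1−A)/(16πσd²): d = √[L(1−A)/(16πσT_eq⁴)].
d = √[4.59×10²⁷ × 0.92 / (16π × 5.67×10⁻⁸ × (223)⁴)] = 7.74×10¹¹ m = 5.18 AU.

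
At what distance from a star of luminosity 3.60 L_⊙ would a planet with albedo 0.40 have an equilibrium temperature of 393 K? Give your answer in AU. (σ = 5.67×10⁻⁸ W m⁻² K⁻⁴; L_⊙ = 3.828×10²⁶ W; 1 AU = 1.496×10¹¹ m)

L = 3.60 × 3.828×10²⁶ = 1.38×10²⁷ W.
From T_eq⁴ = L(1−A)/(16πσd²): d = √[L(1−A)/(16πσT_eq⁴)].
d = √[1.38×10²⁷ × 0.60 / (16π × 5.67×10⁻⁸ × (393)⁴)] = 1.10×10¹¹ m = 0.737 AU.

d ≈ 0.737 AU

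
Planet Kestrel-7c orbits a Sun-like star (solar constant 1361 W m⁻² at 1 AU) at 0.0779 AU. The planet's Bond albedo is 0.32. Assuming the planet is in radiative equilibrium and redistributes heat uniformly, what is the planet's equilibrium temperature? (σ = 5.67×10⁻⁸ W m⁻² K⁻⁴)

Flux at 0.0779 AU: S = 1361/0.0779² = 2.24×10⁵ W m⁻².
Energy balance: absorbed = emitted ⇒ πR²·S(1−A) = 4πR²·σT_eq⁴, so T_eq⁴ = S(1−A)/(4σ).
T_eq = [2.24×10⁵ × 0.68 / (4 × 5.67×10⁻⁸)]^(1/4) = (6.72×10¹¹)^(1/4) = 906 K.

T_eq ≈ 906 K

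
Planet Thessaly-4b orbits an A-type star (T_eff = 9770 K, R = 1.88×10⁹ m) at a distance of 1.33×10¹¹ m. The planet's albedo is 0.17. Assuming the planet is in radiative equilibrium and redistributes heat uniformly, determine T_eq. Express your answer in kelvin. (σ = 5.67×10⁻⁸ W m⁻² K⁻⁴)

L = 4πR_⋆²σT_⋆⁴ = 4π(1.88×10⁹)² × 5.67×10⁻⁸ × (9770)⁴ = 2.29×10²⁸ W.
S = L/(4πd²) = 1.03×10⁵ W m⁻².
Energy balance: absorbed = emitted ⇒ πR²·S(1−A) = 4πR²·σT_eq⁴, so T_eq⁴ = S(1−A)/(4σ).
T_eq = [1.03×10⁵ × 0.83 / (4 × 5.67×10⁻⁸)]^(1/4) = (3.78×10¹¹)^(1/4) = 784 K.

T_eq ≈ 784 K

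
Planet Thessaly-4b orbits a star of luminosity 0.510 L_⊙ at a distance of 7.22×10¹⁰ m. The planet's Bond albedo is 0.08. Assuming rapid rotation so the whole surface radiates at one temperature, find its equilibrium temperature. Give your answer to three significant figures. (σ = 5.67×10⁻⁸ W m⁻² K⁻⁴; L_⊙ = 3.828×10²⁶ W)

L = 0.510 × 3.828×10²⁶ = 1.95×10²⁶ W.
Flux: S = L/(4πd²) = 1.95×10²⁶/(4π×(7.22×10¹⁰)²) = 2980 W m⁻².
Energy balance: absorbed = emitted ⇒ πR²·S(1−A) = 4πR²·σT_eq⁴, so T_eq⁴ = S(1−A)/(4σ).
T_eq = [2980 × 0.92 / (4 × 5.67×10⁻⁸)]^(1/4) = (1.21×10¹⁰)^(1/4) = 332 K.

T_eq ≈ 332 K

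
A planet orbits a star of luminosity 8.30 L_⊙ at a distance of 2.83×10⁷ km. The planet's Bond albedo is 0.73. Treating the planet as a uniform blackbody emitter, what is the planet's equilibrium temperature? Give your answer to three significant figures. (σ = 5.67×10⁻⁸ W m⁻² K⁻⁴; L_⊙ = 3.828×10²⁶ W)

T_eq ≈ 783 K

d = 2.83×10⁷ km = 2.83×10¹⁰ m.
L = 8.30 × 3.828×10²⁶ = 3.18×10²⁷ W.
Flux: S = L/(4πd²) = 3.18×10²⁷/(4π×(2.83×10¹⁰)²) = 3.16×10⁵ W m⁻².
Energy balance: absorbed = emitted ⇒ πR²·S(1−A) = 4πR²·σT_eq⁴, so T_eq⁴ = S(1−A)/(4σ).
T_eq = [3.16×10⁵ × 0.27 / (4 × 5.67×10⁻⁸)]^(1/4) = (3.76×10¹¹)^(1/4) = 783 K.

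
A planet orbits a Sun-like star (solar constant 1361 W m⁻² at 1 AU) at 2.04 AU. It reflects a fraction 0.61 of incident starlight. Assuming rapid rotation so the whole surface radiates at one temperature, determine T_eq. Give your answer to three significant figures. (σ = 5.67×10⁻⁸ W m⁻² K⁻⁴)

Flux at 2.04 AU: S = 1361/2.04² = 327 W m⁻².
Energy balance: absorbed = emitted ⇒ πR²·S(1−A) = 4πR²·σT_eq⁴, so T_eq⁴ = S(1−A)/(4σ).
T_eq = [327 × 0.39 / (4 × 5.67×10⁻⁸)]^(1/4) = (5.62×10⁸)^(1/4) = 154 K.

T_eq ≈ 154 K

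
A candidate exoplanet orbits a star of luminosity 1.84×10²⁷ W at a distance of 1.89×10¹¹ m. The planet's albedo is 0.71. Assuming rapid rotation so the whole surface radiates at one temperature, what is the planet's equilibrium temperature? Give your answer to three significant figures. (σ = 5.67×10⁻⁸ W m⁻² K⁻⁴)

Flux: S = L/(4πd²) = 1.84×10²⁷/(4π×(1.89×10¹¹)²) = 4100 W m⁻².
Energy balance: absorbed = emitted ⇒ πR²·S(1−A) = 4πR²·σT_eq⁴, so T_eq⁴ = S(1−A)/(4σ).
T_eq = [4100 × 0.29 / (4 × 5.67×10⁻⁸)]^(1/4) = (5.24×10⁹)^(1/4) = 269 K.

T_eq ≈ 269 K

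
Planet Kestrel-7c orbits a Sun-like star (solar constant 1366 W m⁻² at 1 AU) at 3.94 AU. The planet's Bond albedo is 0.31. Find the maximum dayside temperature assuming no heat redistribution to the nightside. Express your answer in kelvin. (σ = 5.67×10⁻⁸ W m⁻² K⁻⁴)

Flux at 3.94 AU: S = 1366/3.94² = 88.0 W m⁻².
With no redistribution each surface element balances locally: S(1−A) = σT⁴.
T = [88.0 × 0.69 / 5.67×10⁻⁸]^(1/4) = (1.07×10⁹)^(1/4) = 181 K.

T_ss ≈ 181 K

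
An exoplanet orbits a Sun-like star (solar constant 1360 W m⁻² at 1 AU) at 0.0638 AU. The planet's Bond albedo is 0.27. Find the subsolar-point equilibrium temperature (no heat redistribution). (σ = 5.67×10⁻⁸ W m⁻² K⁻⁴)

Flux at 0.0638 AU: S = 1360/0.0638² = 3.34×10⁵ W m⁻².
At the subsolar point the surface absorbs S(1−A) and emits σT⁴ per unit area — no factor of 4, since only the local patch is in balance.
T = [3.34×10⁵ × 0.73 / 5.67×10⁻⁸]^(1/4) = (4.30×10¹²)^(1/4) = 1440 K.

T_ss ≈ 1440 K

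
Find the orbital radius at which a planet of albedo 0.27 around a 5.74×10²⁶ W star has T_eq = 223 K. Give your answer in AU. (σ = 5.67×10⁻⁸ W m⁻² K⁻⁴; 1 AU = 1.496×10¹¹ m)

From T_eq⁴ = L(1−A)/(16πσd²): d = √[L(1−A)/(16πσT_eq⁴)].
d = √[5.74×10²⁶ × 0.73 / (16π × 5.67×10⁻⁸ × (223)⁴)] = 2.44×10¹¹ m = 1.63 AU.

d ≈ 1.63 AU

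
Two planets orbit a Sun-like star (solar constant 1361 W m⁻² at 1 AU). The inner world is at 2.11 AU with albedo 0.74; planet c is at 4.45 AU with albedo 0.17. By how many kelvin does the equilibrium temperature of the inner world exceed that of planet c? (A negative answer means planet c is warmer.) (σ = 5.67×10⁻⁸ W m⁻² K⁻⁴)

ΔT ≈ 10.9 K

T_eq = [S₀(1−A)/(4σd²)]^(1/4), so T ∝ (1−A)^(1/4) / √d.
T₁ = [1361×0.26/(4×5.67×10⁻⁸×2.11²)]^(1/4) = 136.82 K.
T₂ = [1361×0.83/(4×5.67×10⁻⁸×4.45²)]^(1/4) = 125.93 K.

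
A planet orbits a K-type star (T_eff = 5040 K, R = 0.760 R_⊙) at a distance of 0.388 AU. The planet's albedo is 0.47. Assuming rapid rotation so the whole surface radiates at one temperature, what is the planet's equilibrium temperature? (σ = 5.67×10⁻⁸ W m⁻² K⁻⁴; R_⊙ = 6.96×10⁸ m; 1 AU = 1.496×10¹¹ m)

T_eq ≈ 290 K

R_⋆ = 0.760 × 6.96×10⁸ = 5.29×10⁸ m.
d = 0.388 AU = 5.80×10¹⁰ m.
L = 4πR_⋆²σT_⋆⁴ = 4π(5.29×10⁸)² × 5.67×10⁻⁸ × (5040)⁴ = 1.29×10²⁶ W.
S = L/(4πd²) = 3040 W m⁻².
Energy balance: absorbed = emitted ⇒ πR²·S(1−A) = 4πR²·σT_eq⁴, so T_eq⁴ = S(1−A)/(4σ).
T_eq = [3040 × 0.53 / (4 × 5.67×10⁻⁸)]^(1/4) = (7.10×10⁹)^(1/4) = 290 K.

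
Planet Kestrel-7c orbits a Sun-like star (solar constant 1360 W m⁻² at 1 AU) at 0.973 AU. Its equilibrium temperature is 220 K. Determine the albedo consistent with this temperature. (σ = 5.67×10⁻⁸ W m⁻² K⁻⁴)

A ≈ 0.63

Flux at 0.973 AU: S = 1360/0.973² = 1440 W m⁻².
From T_eq⁴ = S(1−A)/(4σ): 1−A = 4σT_eq⁴/S.
1−A = 4 × 5.67×10⁻⁸ × (220)⁴ / 1440 = 0.370.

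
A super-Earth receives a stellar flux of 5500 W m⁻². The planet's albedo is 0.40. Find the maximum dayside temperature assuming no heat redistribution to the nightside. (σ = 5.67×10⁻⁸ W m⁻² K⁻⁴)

T_ss ≈ 491 K

With no redistribution each surface element balances locally: S(1−A) = σT⁴.
T = [5500 × 0.60 / 5.67×10⁻⁸]^(1/4) = (5.82×10¹⁰)^(1/4) = 491 K.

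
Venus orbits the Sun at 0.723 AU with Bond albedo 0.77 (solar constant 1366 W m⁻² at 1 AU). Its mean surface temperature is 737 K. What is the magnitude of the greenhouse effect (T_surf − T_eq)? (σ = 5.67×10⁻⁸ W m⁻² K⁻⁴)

ΔT ≈ 510.1 K

S = 1366/0.723² = 2613 W m⁻².
T_eq = [S(1−A)/(4σ)]^(1/4) = [2613×0.23/(4×5.67×10⁻⁸)]^(1/4) = 226.9 K.
ΔT = T_surf − T_eq = 737 − 226.9.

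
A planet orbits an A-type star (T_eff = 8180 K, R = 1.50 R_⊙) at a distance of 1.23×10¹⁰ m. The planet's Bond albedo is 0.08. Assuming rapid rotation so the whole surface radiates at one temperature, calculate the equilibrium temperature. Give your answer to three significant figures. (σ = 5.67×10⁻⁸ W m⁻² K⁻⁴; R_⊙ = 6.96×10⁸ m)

R_⋆ = 1.50 × 6.96×10⁸ = 1.04×10⁹ m.
L = 4πR_⋆²σT_⋆⁴ = 4π(1.04×10⁹)² × 5.67×10⁻⁸ × (8180)⁴ = 3.48×10²⁷ W.
S = L/(4πd²) = 1.83×10⁶ W m⁻².
Energy balance: absorbed = emitted ⇒ πR²·S(1−A) = 4πR²·σT_eq⁴, so T_eq⁴ = S(1−A)/(4σ).
T_eq = [1.83×10⁶ × 0.92 / (4 × 5.67×10⁻⁸)]^(1/4) = (7.42×10¹²)^(1/4) = 1650 K.

T_eq ≈ 1650 K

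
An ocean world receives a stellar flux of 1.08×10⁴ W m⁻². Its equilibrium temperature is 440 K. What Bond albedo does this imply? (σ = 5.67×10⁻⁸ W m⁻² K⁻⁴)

From T_eq⁴ = S(1−A)/(4σ): 1−A = 4σT_eq⁴/S.
1−A = 4 × 5.67×10⁻⁸ × (440)⁴ / 1.08×10⁴ = 0.787.

A ≈ 0.21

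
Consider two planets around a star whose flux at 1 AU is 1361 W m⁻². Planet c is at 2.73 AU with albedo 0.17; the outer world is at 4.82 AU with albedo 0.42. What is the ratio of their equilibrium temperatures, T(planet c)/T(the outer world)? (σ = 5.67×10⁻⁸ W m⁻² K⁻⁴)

T₁/T₂ ≈ 1.453

T_eq = [S₀(1−A)/(4σd²)]^(1/4), so T ∝ (1−A)^(1/4) / √d.
T₁ = [1361×0.83/(4×5.67×10⁻⁸×2.73²)]^(1/4) = 160.78 K.
T₂ = [1361×0.58/(4×5.67×10⁻⁸×4.82²)]^(1/4) = 110.63 K.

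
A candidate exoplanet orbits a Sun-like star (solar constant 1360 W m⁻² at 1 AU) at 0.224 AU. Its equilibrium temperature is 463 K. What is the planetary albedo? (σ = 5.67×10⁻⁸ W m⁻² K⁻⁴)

A ≈ 0.62

Flux at 0.224 AU: S = 1360/0.224² = 2.71×10⁴ W m⁻².
From T_eq⁴ = S(1−A)/(4σ): 1−A = 4σT_eq⁴/S.
1−A = 4 × 5.67×10⁻⁸ × (463)⁴ / 2.71×10⁴ = 0.385.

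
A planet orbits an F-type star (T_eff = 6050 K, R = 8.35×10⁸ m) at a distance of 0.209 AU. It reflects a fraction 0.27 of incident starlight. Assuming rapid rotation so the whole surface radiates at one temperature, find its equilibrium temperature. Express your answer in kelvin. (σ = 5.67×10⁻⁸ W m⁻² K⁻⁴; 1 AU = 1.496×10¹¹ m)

d = 0.209 AU = 3.13×10¹⁰ m.
L = 4πR_⋆²σT_⋆⁴ = 4π(8.35×10⁸)² × 5.67×10⁻⁸ × (6050)⁴ = 6.66×10²⁶ W.
S = L/(4πd²) = 5.42×10⁴ W m⁻².
Energy balance: absorbed = emitted ⇒ πR²·S(1−A) = 4πR²·σT_eq⁴, so T_eq⁴ = S(1−A)/(4σ).
T_eq = [5.42×10⁴ × 0.73 / (4 × 5.67×10⁻⁸)]^(1/4) = (1.74×10¹¹)^(1/4) = 646 K.

T_eq ≈ 646 K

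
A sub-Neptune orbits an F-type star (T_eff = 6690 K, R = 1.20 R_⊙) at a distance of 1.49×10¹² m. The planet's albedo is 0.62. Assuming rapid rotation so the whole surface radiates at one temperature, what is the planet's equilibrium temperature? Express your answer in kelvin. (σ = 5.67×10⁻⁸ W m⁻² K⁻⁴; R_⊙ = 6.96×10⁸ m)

R_⋆ = 1.20 × 6.96×10⁸ = 8.35×10⁸ m.
L = 4πR_⋆²σT_⋆⁴ = 4π(8.35×10⁸)² × 5.67×10⁻⁸ × (6690)⁴ = 9.96×10²⁶ W.
S = L/(4πd²) = 35.7 W m⁻².
Energy balance: absorbed = emitted ⇒ πR²·S(1−A) = 4πR²·σT_eq⁴, so T_eq⁴ = S(1−A)/(4σ).
T_eq = [35.7 × 0.38 / (4 × 5.67×10⁻⁸)]^(1/4) = (5.98×10⁷)^(1/4) = 87.9 K.

T_eq ≈ 87.9 K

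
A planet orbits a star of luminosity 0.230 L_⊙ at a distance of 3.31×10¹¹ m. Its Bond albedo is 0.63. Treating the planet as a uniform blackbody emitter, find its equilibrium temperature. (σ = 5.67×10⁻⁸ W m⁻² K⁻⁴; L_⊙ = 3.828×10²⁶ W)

L = 0.230 × 3.828×10²⁶ = 8.80×10²⁵ W.
Flux: S = L/(4πd²) = 8.80×10²⁵/(4π×(3.31×10¹¹)²) = 63.9 W m⁻².
Energy balance: absorbed = emitted ⇒ πR²·S(1−A) = 4πR²·σT_eq⁴, so T_eq⁴ = S(1−A)/(4σ).
T_eq = [63.9 × 0.37 / (4 × 5.67×10⁻⁸)]^(1/4) = (1.04×10⁸)^(1/4) = 101 K.

T_eq ≈ 101 K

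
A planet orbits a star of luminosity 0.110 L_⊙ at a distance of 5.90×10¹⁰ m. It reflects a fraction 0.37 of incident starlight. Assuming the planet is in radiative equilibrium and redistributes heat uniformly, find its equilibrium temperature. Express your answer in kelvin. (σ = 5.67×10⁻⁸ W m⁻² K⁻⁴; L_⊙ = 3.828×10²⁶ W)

L = 0.110 × 3.828×10²⁶ = 4.21×10²⁵ W.
Flux: S = L/(4πd²) = 4.21×10²⁵/(4π×(5.90×10¹⁰)²) = 963 W m⁻².
Energy balance: absorbed = emitted ⇒ πR²·S(1−A) = 4πR²·σT_eq⁴, so T_eq⁴ = S(1−A)/(4σ).
T_eq = [963 × 0.63 / (4 × 5.67×10⁻⁸)]^(1/4) = (2.67×10⁹)^(1/4) = 227 K.

T_eq ≈ 227 K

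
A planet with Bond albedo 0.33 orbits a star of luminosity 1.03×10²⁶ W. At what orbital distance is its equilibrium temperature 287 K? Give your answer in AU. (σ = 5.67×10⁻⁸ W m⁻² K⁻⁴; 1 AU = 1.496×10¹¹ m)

From T_eq⁴ = L(1−A)/(16πσd²): d = √[L(1−A)/(16πσT_eq⁴)].
d = √[1.03×10²⁶ × 0.67 / (16π × 5.67×10⁻⁸ × (287)⁴)] = 5.97×10¹⁰ m = 0.399 AU.

d ≈ 0.399 AU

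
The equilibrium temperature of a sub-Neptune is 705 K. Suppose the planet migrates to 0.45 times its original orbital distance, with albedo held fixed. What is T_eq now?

T_eq ≈ 1050 K

T_eq ∝ L^(1/4) · d^(−1/2).
T′ = 705 / 0.45^(1/2) = 1050 K.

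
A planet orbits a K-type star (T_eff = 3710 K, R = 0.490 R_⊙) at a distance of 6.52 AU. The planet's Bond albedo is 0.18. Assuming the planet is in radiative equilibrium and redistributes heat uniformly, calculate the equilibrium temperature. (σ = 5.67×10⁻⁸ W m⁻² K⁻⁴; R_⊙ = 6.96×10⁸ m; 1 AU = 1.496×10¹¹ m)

R_⋆ = 0.490 × 6.96×10⁸ = 3.41×10⁸ m.
d = 6.52 AU = 9.75×10¹¹ m.
L = 4πR_⋆²σT_⋆⁴ = 4π(3.41×10⁸)² × 5.67×10⁻⁸ × (3710)⁴ = 1.57×10²⁵ W.
S = L/(4πd²) = 1.31 W m⁻².
Energy balance: absorbed = emitted ⇒ πR²·S(1−A) = 4πR²·σT_eq⁴, so T_eq⁴ = S(1−A)/(4σ).
T_eq = [1.31 × 0.82 / (4 × 5.67×10⁻⁸)]^(1/4) = (4.75×10⁶)^(1/4) = 46.7 K.

T_eq ≈ 46.7 K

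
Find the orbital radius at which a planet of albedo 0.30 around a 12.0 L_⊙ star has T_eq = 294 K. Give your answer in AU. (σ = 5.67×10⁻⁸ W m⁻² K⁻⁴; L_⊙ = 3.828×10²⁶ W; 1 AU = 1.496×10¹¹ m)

L = 12.0 × 3.828×10²⁶ = 4.59×10²⁷ W.
From T_eq⁴ = L(1−A)/(16πσd²): d = √[L(1−A)/(16πσT_eq⁴)].
d = √[4.59×10²⁷ × 0.70 / (16π × 5.67×10⁻⁸ × (294)⁴)] = 3.89×10¹¹ m = 2.60 AU.

d ≈ 2.60 AU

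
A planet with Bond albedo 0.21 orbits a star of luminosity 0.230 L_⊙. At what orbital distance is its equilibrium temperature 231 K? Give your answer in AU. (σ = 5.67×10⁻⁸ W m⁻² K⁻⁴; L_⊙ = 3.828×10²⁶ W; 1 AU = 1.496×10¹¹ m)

L = 0.230 × 3.828×10²⁶ = 8.80×10²⁵ W.
From T_eq⁴ = L(1−A)/(16πσd²): d = √[L(1−A)/(16πσT_eq⁴)].
d = √[8.80×10²⁵ × 0.79 / (16π × 5.67×10⁻⁸ × (231)⁴)] = 9.26×10¹⁰ m = 0.619 AU.

d ≈ 0.619 AU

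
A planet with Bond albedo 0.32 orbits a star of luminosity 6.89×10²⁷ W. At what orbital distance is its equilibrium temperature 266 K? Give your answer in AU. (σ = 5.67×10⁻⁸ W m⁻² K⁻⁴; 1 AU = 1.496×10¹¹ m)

From T_eq⁴ = L(1−A)/(16πσd²): d = √[L(1−A)/(16πσT_eq⁴)].
d = √[6.89×10²⁷ × 0.68 / (16π × 5.67×10⁻⁸ × (266)⁴)] = 5.73×10¹¹ m = 3.83 AU.

d ≈ 3.83 AU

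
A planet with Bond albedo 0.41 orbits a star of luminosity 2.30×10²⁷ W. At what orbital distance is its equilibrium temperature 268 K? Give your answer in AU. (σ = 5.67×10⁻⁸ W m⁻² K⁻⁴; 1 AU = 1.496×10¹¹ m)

From T_eq⁴ = L(1−A)/(16πσd²): d = √[L(1−A)/(16πσT_eq⁴)].
d = √[2.30×10²⁷ × 0.59 / (16π × 5.67×10⁻⁸ × (268)⁴)] = 3.04×10¹¹ m = 2.03 AU.

d ≈ 2.03 AU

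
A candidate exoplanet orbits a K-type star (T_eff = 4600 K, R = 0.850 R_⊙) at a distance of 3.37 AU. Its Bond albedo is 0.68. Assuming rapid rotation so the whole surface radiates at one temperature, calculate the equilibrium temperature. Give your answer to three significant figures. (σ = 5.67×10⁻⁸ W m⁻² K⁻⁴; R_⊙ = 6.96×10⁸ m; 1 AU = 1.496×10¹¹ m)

R_⋆ = 0.850 × 6.96×10⁸ = 5.92×10⁸ m.
d = 3.37 AU = 5.04×10¹¹ m.
L = 4πR_⋆²σT_⋆⁴ = 4π(5.92×10⁸)² × 5.67×10⁻⁸ × (4600)⁴ = 1.12×10²⁶ W.
S = L/(4πd²) = 35.0 W m⁻².
Energy balance: absorbed = emitted ⇒ πR²·S(1−A) = 4πR²·σT_eq⁴, so T_eq⁴ = S(1−A)/(4σ).
T_eq = [35.0 × 0.32 / (4 × 5.67×10⁻⁸)]^(1/4) = (4.93×10⁷)^(1/4) = 83.8 K.

T_eq ≈ 83.8 K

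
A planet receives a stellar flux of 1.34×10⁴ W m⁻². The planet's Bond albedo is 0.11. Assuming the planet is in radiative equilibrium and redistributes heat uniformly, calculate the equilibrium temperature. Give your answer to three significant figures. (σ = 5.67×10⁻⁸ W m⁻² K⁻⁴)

T_eq ≈ 479 K

Energy balance: absorbed = emitted ⇒ πR²·S(1−A) = 4πR²·σT_eq⁴, so T_eq⁴ = S(1−A)/(4σ).
T_eq = [1.34×10⁴ × 0.89 / (4 × 5.67×10⁻⁸)]^(1/4) = (5.26×10¹⁰)^(1/4) = 479 K.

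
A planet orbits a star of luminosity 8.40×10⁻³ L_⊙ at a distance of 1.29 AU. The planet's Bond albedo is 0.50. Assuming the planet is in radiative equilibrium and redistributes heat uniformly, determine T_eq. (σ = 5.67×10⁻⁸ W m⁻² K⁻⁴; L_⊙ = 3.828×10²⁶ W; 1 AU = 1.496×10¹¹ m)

d = 1.29 AU = 1.93×10¹¹ m.
L = 8.40×10⁻³ × 3.828×10²⁶ = 3.22×10²⁴ W.
Flux: S = L/(4πd²) = 3.22×10²⁴/(4π×(1.93×10¹¹)²) = 6.87 W m⁻².
Energy balance: absorbed = emitted ⇒ πR²·S(1−A) = 4πR²·σT_eq⁴, so T_eq⁴ = S(1−A)/(4σ).
T_eq = [6.87 × 0.50 / (4 × 5.67×10⁻⁸)]^(1/4) = (1.51×10⁷)^(1/4) = 62.4 K.

T_eq ≈ 62.4 K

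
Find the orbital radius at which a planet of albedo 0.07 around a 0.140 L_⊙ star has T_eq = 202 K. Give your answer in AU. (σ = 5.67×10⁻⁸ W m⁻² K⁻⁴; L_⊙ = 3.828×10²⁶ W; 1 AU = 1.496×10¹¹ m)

d ≈ 0.685 AU

L = 0.140 × 3.828×10²⁶ = 5.36×10²⁵ W.
From T_eq⁴ = L(1−A)/(16πσd²): d = √[L(1−A)/(16πσT_eq⁴)].
d = √[5.36×10²⁵ × 0.93 / (16π × 5.67×10⁻⁸ × (202)⁴)] = 1.02×10¹¹ m = 0.685 AU.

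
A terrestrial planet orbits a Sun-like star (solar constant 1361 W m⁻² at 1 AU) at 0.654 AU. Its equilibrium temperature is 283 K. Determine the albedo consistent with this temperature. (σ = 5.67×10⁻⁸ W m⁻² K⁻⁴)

Flux at 0.654 AU: S = 1361/0.654² = 3180 W m⁻².
From T_eq⁴ = S(1−A)/(4σ): 1−A = 4σT_eq⁴/S.
1−A = 4 × 5.67×10⁻⁸ × (283)⁴ / 3180 = 0.457.

A ≈ 0.54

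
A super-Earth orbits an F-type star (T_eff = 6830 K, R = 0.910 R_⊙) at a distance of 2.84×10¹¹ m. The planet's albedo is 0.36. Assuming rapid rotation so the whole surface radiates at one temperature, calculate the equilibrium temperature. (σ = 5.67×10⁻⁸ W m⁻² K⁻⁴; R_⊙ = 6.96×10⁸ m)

R_⋆ = 0.910 × 6.96×10⁸ = 6.33×10⁸ m.
L = 4πR_⋆²σT_⋆⁴ = 4π(6.33×10⁸)² × 5.67×10⁻⁸ × (6830)⁴ = 6.22×10²⁶ W.
S = L/(4πd²) = 614 W m⁻².
Energy balance: absorbed = emitted ⇒ πR²·S(1−A) = 4πR²·σT_eq⁴, so T_eq⁴ = S(1−A)/(4σ).
T_eq = [614 × 0.64 / (4 × 5.67×10⁻⁸)]^(1/4) = (1.73×10⁹)^(1/4) = 204 K.

T_eq ≈ 204 K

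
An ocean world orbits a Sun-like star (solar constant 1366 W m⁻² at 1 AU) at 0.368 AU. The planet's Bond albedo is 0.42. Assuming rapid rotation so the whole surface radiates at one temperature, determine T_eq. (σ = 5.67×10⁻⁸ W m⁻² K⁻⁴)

Flux at 0.368 AU: S = 1366/0.368² = 1.01×10⁴ W m⁻².
Energy balance: absorbed = emitted ⇒ πR²·S(1−A) = 4πR²·σT_eq⁴, so T_eq⁴ = S(1−A)/(4σ).
T_eq = [1.01×10⁴ × 0.58 / (4 × 5.67×10⁻⁸)]^(1/4) = (2.58×10¹⁰)^(1/4) = 401 K.

T_eq ≈ 401 K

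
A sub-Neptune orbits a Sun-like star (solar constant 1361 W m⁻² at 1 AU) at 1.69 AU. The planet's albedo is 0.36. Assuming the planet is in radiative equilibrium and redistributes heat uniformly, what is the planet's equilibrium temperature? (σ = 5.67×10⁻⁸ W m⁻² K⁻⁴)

Flux at 1.69 AU: S = 1361/1.69² = 477 W m⁻².
Energy balance: absorbed = emitted ⇒ πR²·S(1−A) = 4πR²·σT_eq⁴, so T_eq⁴ = S(1−A)/(4σ).
T_eq = [477 × 0.64 / (4 × 5.67×10⁻⁸)]^(1/4) = (1.34×10⁹)^(1/4) = 191 K.

T_eq ≈ 191 K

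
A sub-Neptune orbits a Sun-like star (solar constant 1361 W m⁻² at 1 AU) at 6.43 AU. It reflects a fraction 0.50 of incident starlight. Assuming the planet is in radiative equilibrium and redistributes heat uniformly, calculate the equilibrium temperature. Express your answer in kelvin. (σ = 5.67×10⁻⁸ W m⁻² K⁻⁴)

T_eq ≈ 92.3 K

Flux at 6.43 AU: S = 1361/6.43² = 32.9 W m⁻².
Energy balance: absorbed = emitted ⇒ πR²·S(1−A) = 4πR²·σT_eq⁴, so T_eq⁴ = S(1−A)/(4σ).
T_eq = [32.9 × 0.50 / (4 × 5.67×10⁻⁸)]^(1/4) = (7.26×10⁷)^(1/4) = 92.3 K.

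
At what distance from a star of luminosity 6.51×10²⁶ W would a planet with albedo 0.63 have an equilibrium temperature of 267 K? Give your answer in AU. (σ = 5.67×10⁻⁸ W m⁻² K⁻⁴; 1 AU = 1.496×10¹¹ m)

From T_eq⁴ = L(1−A)/(16πσd²): d = √[L(1−A)/(16πσT_eq⁴)].
d = √[6.51×10²⁶ × 0.37 / (16π × 5.67×10⁻⁸ × (267)⁴)] = 1.29×10¹¹ m = 0.862 AU.

d ≈ 0.862 AU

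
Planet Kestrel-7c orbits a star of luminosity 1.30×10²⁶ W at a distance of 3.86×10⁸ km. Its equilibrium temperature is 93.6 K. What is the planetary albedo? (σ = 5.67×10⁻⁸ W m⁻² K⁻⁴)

d = 3.86×10⁸ km = 3.86×10¹¹ m.
Flux: S = L/(4πd²) = 1.30×10²⁶/(4π×(3.86×10¹¹)²) = 69.4 W m⁻².
From T_eq⁴ = S(1−A)/(4σ): 1−A = 4σT_eq⁴/S.
1−A = 4 × 5.67×10⁻⁸ × (93.6)⁴ / 69.4 = 0.251.

A ≈ 0.75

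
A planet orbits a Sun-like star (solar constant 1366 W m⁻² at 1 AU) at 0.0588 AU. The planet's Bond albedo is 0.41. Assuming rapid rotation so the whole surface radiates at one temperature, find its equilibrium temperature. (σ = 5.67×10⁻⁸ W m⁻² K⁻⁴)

Flux at 0.0588 AU: S = 1366/0.0588² = 3.95×10⁵ W m⁻².
Energy balance: absorbed = emitted ⇒ πR²·S(1−A) = 4πR²·σT_eq⁴, so T_eq⁴ = S(1−A)/(4σ).
T_eq = [3.95×10⁵ × 0.59 / (4 × 5.67×10⁻⁸)]^(1/4) = (1.03×10¹²)^(1/4) = 1010 K.

T_eq ≈ 1010 K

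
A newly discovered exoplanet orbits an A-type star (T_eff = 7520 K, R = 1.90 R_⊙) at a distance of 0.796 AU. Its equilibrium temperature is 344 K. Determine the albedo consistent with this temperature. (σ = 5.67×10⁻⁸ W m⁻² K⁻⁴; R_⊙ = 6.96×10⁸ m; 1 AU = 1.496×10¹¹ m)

R_⋆ = 1.90 × 6.96×10⁸ = 1.32×10⁹ m.
d = 0.796 AU = 1.19×10¹¹ m.
L = 4πR_⋆²σT_⋆⁴ = 4π(1.32×10⁹)² × 5.67×10⁻⁸ × (7520)⁴ = 3.98×10²⁷ W.
S = L/(4πd²) = 2.24×10⁴ W m⁻².
From T_eq⁴ = S(1−A)/(4σ): 1−A = 4σT_eq⁴/S.
1−A = 4 × 5.67×10⁻⁸ × (344)⁴ / 2.24×10⁴ = 0.142.

A ≈ 0.86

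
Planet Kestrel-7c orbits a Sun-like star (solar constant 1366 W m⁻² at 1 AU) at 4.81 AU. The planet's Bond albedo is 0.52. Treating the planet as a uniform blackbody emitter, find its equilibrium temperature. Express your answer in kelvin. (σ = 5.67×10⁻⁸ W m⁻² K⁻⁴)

Flux at 4.81 AU: S = 1366/4.81² = 59.0 W m⁻².
Energy balance: absorbed = emitted ⇒ πR²·S(1−A) = 4πR²·σT_eq⁴, so T_eq⁴ = S(1−A)/(4σ).
T_eq = [59.0 × 0.48 / (4 × 5.67×10⁻⁸)]^(1/4) = (1.25×10⁸)^(1/4) = 106 K.

T_eq ≈ 106 K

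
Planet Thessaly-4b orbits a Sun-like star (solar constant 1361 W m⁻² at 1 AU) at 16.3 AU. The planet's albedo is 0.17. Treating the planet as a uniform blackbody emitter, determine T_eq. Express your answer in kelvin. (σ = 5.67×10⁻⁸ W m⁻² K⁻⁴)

Flux at 16.3 AU: S = 1361/16.3² = 5.12 W m⁻².
Energy balance: absorbed = emitted ⇒ πR²·S(1−A) = 4πR²·σT_eq⁴, so T_eq⁴ = S(1−A)/(4σ).
T_eq = [5.12 × 0.83 / (4 × 5.67×10⁻⁸)]^(1/4) = (1.87×10⁷)^(1/4) = 65.8 K.

T_eq ≈ 65.8 K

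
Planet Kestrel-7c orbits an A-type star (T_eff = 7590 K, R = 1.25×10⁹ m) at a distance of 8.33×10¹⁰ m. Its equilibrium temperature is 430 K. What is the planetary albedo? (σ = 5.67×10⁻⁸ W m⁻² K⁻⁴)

A ≈ 0.82

L = 4πR_⋆²σT_⋆⁴ = 4π(1.25×10⁹)² × 5.67×10⁻⁸ × (7590)⁴ = 3.69×10²⁷ W.
S = L/(4πd²) = 4.24×10⁴ W m⁻².
From T_eq⁴ = S(1−A)/(4σ): 1−A = 4σT_eq⁴/S.
1−A = 4 × 5.67×10⁻⁸ × (430)⁴ / 4.24×10⁴ = 0.183.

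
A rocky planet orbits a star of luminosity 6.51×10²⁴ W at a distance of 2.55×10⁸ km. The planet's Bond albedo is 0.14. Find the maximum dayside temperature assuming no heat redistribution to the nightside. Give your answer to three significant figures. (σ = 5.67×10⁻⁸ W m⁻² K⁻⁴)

T_ss ≈ 105 K

d = 2.55×10⁸ km = 2.55×10¹¹ m.
Flux: S = L/(4πd²) = 6.51×10²⁴/(4π×(2.55×10¹¹)²) = 7.97 W m⁻².
With no redistribution each surface element balances locally: S(1−A) = σT⁴.
T = [7.97 × 0.86 / 5.67×10⁻⁸]^(1/4) = (1.21×10⁸)^(1/4) = 105 K.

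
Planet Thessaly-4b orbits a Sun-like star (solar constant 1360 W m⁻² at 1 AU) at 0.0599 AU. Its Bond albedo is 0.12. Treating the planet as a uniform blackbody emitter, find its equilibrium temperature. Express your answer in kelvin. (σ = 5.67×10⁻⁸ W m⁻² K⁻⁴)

T_eq ≈ 1100 K

Flux at 0.0599 AU: S = 1360/0.0599² = 3.79×10⁵ W m⁻².
Energy balance: absorbed = emitted ⇒ πR²·S(1−A) = 4πR²·σT_eq⁴, so T_eq⁴ = S(1−A)/(4σ).
T_eq = [3.79×10⁵ × 0.88 / (4 × 5.67×10⁻⁸)]^(1/4) = (1.47×10¹²)^(1/4) = 1100 K.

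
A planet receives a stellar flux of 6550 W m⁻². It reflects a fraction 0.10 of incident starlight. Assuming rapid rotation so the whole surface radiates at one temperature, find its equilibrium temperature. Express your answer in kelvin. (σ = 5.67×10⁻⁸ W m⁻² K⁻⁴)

T_eq ≈ 402 K

Energy balance: absorbed = emitted ⇒ πR²·S(1−A) = 4πR²·σT_eq⁴, so T_eq⁴ = S(1−A)/(4σ).
T_eq = [6550 × 0.90 / (4 × 5.67×10⁻⁸)]^(1/4) = (2.60×10¹⁰)^(1/4) = 402 K.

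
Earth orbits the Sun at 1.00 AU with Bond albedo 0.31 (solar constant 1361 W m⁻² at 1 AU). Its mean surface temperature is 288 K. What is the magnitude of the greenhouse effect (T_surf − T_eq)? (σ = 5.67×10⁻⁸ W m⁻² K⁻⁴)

S = 1361/1.00² = 1361 W m⁻².
T_eq = [S(1−A)/(4σ)]^(1/4) = [1361×0.69/(4×5.67×10⁻⁸)]^(1/4) = 253.7 K.
ΔT = T_surf − T_eq = 288 − 253.7.

ΔT ≈ 34.3 K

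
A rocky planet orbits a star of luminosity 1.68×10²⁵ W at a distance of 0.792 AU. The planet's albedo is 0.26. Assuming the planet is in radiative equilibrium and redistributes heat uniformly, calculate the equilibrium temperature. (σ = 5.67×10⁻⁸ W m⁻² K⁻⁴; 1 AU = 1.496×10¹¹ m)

T_eq ≈ 133 K

d = 0.792 AU = 1.18×10¹¹ m.
Flux: S = L/(4πd²) = 1.68×10²⁵/(4π×(1.18×10¹¹)²) = 95.2 W m⁻².
Energy balance: absorbed = emitted ⇒ πR²·S(1−A) = 4πR²·σT_eq⁴, so T_eq⁴ = S(1−A)/(4σ).
T_eq = [95.2 × 0.74 / (4 × 5.67×10⁻⁸)]^(1/4) = (3.11×10⁸)^(1/4) = 133 K.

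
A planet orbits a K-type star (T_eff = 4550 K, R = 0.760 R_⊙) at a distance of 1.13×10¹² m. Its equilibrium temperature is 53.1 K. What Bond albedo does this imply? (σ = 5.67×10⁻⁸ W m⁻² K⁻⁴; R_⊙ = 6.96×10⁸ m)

A ≈ 0.66

R_⋆ = 0.760 × 6.96×10⁸ = 5.29×10⁸ m.
L = 4πR_⋆²σT_⋆⁴ = 4π(5.29×10⁸)² × 5.67×10⁻⁸ × (4550)⁴ = 8.54×10²⁵ W.
S = L/(4πd²) = 5.32 W m⁻².
From T_eq⁴ = S(1−A)/(4σ): 1−A = 4σT_eq⁴/S.
1−A = 4 × 5.67×10⁻⁸ × (53.1)⁴ / 5.32 = 0.339.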